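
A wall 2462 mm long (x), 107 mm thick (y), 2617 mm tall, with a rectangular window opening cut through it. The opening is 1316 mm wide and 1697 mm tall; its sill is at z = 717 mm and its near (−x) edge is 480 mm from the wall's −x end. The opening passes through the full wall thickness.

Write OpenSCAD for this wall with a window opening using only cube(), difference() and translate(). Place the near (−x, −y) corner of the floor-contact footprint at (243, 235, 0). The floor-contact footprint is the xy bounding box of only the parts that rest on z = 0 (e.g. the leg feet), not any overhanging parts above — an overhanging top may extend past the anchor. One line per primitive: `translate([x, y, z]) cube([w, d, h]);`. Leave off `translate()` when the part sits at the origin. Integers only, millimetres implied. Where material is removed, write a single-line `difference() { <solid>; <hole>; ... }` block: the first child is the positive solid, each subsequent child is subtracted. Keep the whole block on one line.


difference() { translate([243, 235, 0]) cube([2462, 107, 2617]); translate([723, 235, 717]) cube([1316, 107, 1697]); }


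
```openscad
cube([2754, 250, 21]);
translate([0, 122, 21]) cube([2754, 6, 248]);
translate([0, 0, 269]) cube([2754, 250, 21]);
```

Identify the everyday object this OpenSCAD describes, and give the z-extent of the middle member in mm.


An I-beam. The web height is 248 mm.

Two wide flanges with a thin centred web — an I-beam. Overall 290 mm minus two 21 mm flanges gives a web of 290 − 2·21 = 248 mm.


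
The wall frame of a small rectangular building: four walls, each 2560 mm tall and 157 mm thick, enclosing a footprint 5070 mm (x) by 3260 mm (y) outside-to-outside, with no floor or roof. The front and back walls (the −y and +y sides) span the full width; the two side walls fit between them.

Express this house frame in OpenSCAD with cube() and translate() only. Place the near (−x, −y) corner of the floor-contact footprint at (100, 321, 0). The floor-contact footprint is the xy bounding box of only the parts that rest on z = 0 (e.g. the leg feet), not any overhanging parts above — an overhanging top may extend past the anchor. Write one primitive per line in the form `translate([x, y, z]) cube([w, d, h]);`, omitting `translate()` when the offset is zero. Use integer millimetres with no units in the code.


translate([100, 321, 0]) cube([5070, 157, 2560]);
translate([100, 3424, 0]) cube([5070, 157, 2560]);
translate([100, 478, 0]) cube([157, 2946, 2560]);
translate([5013, 478, 0]) cube([157, 2946, 2560]);


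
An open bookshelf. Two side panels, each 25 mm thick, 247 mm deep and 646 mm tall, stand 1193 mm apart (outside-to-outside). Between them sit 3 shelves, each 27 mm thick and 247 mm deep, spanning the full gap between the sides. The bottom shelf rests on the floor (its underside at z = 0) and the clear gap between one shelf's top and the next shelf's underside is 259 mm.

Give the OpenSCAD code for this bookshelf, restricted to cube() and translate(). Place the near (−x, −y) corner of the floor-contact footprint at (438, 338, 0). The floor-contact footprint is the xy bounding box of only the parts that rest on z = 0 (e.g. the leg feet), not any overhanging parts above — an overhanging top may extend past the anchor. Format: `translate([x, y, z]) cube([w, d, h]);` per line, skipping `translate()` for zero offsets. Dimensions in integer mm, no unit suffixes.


translate([438, 338, 0]) cube([25, 247, 646]);
translate([1606, 338, 0]) cube([25, 247, 646]);
translate([463, 338, 0]) cube([1143, 247, 27]);
translate([463, 338, 286]) cube([1143, 247, 27]);
translate([463, 338, 572]) cube([1143, 247, 27]);


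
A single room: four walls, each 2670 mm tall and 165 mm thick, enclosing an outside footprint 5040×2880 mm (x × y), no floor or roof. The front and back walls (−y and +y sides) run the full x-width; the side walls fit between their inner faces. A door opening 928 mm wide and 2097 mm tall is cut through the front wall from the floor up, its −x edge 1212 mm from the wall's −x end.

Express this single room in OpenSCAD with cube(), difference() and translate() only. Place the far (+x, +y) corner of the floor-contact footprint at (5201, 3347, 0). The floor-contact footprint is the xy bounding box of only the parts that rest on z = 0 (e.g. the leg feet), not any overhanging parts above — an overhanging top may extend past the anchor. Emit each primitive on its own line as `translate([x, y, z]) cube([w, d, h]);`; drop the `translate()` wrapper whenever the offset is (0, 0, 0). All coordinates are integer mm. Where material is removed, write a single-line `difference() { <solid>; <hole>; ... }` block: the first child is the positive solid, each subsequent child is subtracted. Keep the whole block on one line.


difference() { translate([161, 467, 0]) cube([5040, 165, 2670]); translate([1373, 467, 0]) cube([928, 165, 2097]); }
translate([161, 3182, 0]) cube([5040, 165, 2670]);
translate([161, 632, 0]) cube([165, 2550, 2670]);
translate([5036, 632, 0]) cube([165, 2550, 2670]);


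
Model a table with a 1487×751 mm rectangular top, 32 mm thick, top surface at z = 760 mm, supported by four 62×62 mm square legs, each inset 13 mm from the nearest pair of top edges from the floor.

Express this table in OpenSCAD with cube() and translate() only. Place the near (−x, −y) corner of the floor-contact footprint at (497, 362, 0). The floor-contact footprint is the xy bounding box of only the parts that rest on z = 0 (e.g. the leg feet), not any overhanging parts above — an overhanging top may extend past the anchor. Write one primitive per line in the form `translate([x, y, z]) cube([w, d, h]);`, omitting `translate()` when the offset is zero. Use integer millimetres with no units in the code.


// leg_h = 760 - 32 = 728
translate([484, 349, 728]) cube([1487, 751, 32]);
translate([497, 362, 0]) cube([62, 62, 728]);
translate([1896, 362, 0]) cube([62, 62, 728]);
translate([497, 1025, 0]) cube([62, 62, 728]);
translate([1896, 1025, 0]) cube([62, 62, 728]);


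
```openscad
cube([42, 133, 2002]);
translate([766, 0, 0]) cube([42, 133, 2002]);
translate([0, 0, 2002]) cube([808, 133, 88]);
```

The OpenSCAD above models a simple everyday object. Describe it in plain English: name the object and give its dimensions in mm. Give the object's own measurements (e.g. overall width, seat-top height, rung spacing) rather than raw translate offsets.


A door frame. The clear opening is 724 mm wide and 2002 mm high. Two 42 mm wide jambs, 133 mm deep, stand either side of the opening from the floor to the top of the opening. A 88 mm thick head sits across the top of both jambs, spanning the full outside width of the frame.


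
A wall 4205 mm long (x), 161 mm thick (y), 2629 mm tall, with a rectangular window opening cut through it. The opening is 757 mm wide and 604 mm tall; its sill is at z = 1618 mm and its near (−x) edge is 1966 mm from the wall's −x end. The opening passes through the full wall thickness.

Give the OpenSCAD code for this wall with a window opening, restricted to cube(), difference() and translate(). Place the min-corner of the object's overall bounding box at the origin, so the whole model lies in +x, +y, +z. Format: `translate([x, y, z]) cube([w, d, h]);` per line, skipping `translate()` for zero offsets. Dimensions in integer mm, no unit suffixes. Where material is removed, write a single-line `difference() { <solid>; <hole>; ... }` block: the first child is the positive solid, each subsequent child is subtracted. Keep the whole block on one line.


difference() { cube([4205, 161, 2629]); translate([1966, 0, 1618]) cube([757, 161, 604]); }


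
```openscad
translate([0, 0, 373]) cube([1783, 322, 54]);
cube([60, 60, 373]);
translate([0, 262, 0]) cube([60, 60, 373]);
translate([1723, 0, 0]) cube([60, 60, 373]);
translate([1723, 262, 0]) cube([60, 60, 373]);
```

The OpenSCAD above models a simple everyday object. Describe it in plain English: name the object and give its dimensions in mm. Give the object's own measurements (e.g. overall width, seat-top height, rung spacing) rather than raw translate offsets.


A bench: a 1783×322 mm seat slab, 54 mm thick, top at z = 427 mm, on four 60×60 mm square legs flush with the seat corners and standing on z = 0.


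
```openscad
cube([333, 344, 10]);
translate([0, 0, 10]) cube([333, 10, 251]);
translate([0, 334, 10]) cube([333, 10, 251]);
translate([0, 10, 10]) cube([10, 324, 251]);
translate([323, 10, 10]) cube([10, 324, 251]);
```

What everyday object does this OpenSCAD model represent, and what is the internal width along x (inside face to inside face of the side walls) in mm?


An open box. The internal width is 313 mm.

A 333×344 base slab with four walls standing on it — an open box. The base is 333 mm wide and the walls are 10 mm thick, so the internal width is 333 − 2 × 10 = 313 mm.


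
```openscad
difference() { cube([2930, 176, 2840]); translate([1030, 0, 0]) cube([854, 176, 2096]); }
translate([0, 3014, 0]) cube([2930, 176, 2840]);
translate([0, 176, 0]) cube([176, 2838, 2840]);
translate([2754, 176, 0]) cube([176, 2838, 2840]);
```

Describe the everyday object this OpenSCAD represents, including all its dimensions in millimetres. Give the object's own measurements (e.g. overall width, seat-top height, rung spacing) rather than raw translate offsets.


A single room: four walls, each 2840 mm tall and 176 mm thick, enclosing an outside footprint 2930×3190 mm (x × y), no floor or roof. The front and back walls (−y and +y sides) run the full x-width; the side walls fit between their inner faces. A door opening 854 mm wide and 2096 mm tall is cut through the front wall from the floor up, its −x edge 1030 mm from the wall's −x end.


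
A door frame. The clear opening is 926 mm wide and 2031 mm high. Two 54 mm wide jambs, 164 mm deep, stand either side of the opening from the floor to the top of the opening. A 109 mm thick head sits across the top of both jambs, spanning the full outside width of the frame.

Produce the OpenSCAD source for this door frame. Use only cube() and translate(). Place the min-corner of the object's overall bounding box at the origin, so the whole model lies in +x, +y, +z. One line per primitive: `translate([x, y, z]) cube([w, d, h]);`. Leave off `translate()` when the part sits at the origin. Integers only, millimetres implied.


cube([54, 164, 2031]);
translate([980, 0, 0]) cube([54, 164, 2031]);
translate([0, 0, 2031]) cube([1034, 164, 109]);


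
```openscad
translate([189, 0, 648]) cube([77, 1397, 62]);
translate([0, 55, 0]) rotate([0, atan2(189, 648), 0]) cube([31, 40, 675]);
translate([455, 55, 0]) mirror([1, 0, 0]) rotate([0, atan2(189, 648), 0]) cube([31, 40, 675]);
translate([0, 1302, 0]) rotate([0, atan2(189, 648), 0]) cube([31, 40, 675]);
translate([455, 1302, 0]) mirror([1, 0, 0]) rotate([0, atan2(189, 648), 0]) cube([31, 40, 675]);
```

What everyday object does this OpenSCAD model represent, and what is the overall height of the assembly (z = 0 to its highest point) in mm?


A sawhorse. The overall height is 710 mm.

A beam across two mirrored pairs of raked legs — a sawhorse. The beam's underside is at z = 648 (matching the legs' vertical rise in atan2(189, 648)) and the beam is 62 mm tall, so its top is at 648 + 62 = 710 mm. The raked legs top out at the beam's underside, so that is the highest point.


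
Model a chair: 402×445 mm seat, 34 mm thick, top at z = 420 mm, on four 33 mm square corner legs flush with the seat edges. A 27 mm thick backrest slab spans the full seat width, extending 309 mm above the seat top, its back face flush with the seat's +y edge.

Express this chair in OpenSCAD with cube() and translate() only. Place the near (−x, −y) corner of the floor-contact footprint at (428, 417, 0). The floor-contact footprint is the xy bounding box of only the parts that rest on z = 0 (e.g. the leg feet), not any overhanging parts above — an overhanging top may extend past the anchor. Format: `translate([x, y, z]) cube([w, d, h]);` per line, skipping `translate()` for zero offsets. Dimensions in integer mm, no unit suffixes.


translate([428, 417, 386]) cube([402, 445, 34]);
translate([428, 417, 0]) cube([33, 33, 386]);
translate([797, 417, 0]) cube([33, 33, 386]);
translate([428, 829, 0]) cube([33, 33, 386]);
translate([797, 829, 0]) cube([33, 33, 386]);
translate([428, 835, 420]) cube([402, 27, 309]);


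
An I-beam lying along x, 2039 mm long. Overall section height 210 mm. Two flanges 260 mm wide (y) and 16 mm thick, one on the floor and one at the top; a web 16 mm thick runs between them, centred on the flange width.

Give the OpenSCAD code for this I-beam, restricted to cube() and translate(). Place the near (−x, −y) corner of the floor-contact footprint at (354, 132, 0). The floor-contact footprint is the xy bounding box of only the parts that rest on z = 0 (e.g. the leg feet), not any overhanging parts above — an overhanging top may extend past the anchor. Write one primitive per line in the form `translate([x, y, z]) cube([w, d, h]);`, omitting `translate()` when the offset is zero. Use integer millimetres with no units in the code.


translate([354, 132, 0]) cube([2039, 260, 16]);
translate([354, 254, 16]) cube([2039, 16, 178]);
translate([354, 132, 194]) cube([2039, 260, 16]);


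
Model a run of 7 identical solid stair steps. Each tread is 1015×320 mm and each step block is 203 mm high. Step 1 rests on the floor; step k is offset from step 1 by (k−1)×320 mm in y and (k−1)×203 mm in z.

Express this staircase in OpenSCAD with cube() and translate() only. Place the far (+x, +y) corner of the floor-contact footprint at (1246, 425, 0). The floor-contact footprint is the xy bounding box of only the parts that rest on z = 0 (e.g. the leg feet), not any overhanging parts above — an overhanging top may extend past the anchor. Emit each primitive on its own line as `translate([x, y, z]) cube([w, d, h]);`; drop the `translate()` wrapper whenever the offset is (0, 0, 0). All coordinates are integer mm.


translate([231, 105, 0]) cube([1015, 320, 203]);
translate([231, 425, 203]) cube([1015, 320, 203]);
translate([231, 745, 406]) cube([1015, 320, 203]);
translate([231, 1065, 609]) cube([1015, 320, 203]);
translate([231, 1385, 812]) cube([1015, 320, 203]);
translate([231, 1705, 1015]) cube([1015, 320, 203]);
translate([231, 2025, 1218]) cube([1015, 320, 203]);


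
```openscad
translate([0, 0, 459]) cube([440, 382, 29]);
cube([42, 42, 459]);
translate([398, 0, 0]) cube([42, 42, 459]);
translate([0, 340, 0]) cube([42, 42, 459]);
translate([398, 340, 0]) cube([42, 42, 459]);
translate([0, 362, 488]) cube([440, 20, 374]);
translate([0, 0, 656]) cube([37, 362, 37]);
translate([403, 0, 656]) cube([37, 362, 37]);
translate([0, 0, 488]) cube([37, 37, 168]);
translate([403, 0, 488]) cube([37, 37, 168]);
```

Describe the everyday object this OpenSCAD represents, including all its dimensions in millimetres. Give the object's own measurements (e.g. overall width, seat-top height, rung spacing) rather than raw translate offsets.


A chair. The seat is a 440×382×29 mm slab with its top at z = 488 mm, on four 42×42 mm corner legs (flush with the seat edges, standing on z = 0). A flat backrest 20 mm thick, 374 mm tall, spans the full seat width and rises from the seat top along its +y edge, rear face flush with the rear of the seat. Two armrests of 37×37 mm section run along each side from the seat's front edge to the front of the backrest, top faces 205 mm above the seat top and outer faces flush with the seat's x-edges; a 37×37 mm post under the front of each armrest stands on the seat at the front corner.


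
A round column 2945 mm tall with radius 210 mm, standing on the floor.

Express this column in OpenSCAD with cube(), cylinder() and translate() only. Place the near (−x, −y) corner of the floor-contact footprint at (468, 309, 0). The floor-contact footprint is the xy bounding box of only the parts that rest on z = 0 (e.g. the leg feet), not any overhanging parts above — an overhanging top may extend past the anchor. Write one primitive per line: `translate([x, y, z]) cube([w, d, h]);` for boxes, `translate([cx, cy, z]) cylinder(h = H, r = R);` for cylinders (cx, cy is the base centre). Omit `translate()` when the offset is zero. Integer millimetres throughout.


translate([678, 519, 0]) cylinder(h = 2945, r = 210);


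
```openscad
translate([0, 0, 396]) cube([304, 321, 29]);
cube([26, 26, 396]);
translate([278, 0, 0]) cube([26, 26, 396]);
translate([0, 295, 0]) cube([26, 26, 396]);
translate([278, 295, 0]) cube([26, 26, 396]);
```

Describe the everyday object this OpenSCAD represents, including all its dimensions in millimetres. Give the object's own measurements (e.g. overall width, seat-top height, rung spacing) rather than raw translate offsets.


A simple wooden stool: a rectangular seat 304 mm (x) by 321 mm (y), 29 mm thick, top face at z = 425 mm, on four square legs, each 26×26 mm in cross-section. The legs rest on z = 0, each flush with a corner of the seat.


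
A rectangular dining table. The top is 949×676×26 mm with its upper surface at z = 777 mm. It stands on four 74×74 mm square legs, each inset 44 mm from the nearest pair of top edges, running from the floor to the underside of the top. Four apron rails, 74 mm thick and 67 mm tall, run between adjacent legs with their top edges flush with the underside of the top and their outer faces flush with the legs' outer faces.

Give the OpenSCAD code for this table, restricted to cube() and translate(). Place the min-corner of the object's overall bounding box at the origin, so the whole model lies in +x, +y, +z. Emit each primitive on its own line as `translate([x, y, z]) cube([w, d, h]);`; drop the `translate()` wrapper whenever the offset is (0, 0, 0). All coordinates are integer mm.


translate([0, 0, 751]) cube([949, 676, 26]);
translate([44, 44, 0]) cube([74, 74, 751]);
translate([831, 44, 0]) cube([74, 74, 751]);
translate([44, 558, 0]) cube([74, 74, 751]);
translate([831, 558, 0]) cube([74, 74, 751]);
translate([118, 44, 684]) cube([713, 74, 67]);
translate([118, 558, 684]) cube([713, 74, 67]);
translate([44, 118, 684]) cube([74, 440, 67]);
translate([831, 118, 684]) cube([74, 440, 67]);


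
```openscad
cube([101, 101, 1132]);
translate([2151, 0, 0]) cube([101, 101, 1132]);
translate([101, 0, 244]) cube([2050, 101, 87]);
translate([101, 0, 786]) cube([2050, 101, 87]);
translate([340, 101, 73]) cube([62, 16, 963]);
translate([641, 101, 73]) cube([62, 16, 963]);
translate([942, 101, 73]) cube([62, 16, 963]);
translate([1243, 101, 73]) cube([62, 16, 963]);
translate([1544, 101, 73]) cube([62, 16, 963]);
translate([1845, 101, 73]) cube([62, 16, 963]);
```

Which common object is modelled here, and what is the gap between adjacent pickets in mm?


A fence section. The picket gap is 239 mm.

Two posts, two rails, 6 pickets — a fence section. Span 2050 mm holds 6 pickets of 62 mm with 7 equal gaps: ⌊(2050 − 6·62) / 7⌋ = 239 mm.


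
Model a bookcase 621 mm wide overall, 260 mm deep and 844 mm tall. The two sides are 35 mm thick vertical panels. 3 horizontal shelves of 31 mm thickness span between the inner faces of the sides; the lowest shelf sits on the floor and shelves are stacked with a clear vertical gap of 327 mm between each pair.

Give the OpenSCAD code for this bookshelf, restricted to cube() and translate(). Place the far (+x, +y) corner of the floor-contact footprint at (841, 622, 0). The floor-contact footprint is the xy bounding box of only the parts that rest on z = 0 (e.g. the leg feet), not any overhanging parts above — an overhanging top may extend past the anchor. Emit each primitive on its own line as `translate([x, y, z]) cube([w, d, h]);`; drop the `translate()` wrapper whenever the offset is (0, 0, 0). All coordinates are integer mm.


translate([220, 362, 0]) cube([35, 260, 844]);
translate([806, 362, 0]) cube([35, 260, 844]);
translate([255, 362, 0]) cube([551, 260, 31]);
translate([255, 362, 358]) cube([551, 260, 31]);
translate([255, 362, 716]) cube([551, 260, 31]);


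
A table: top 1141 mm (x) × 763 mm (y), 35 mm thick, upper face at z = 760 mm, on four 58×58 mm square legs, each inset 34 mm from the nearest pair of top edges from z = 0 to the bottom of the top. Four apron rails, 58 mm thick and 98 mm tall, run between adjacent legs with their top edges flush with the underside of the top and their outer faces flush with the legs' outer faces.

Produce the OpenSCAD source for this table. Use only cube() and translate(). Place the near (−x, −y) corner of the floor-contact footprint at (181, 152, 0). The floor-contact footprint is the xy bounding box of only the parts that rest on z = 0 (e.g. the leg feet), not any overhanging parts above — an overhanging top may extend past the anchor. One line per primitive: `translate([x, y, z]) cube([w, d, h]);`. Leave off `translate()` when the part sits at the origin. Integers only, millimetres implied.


// leg_h = 760 - 35 = 725
// apron z = 725 - 98 = 627
translate([147, 118, 725]) cube([1141, 763, 35]);
translate([181, 152, 0]) cube([58, 58, 725]);
translate([1196, 152, 0]) cube([58, 58, 725]);
translate([181, 789, 0]) cube([58, 58, 725]);
translate([1196, 789, 0]) cube([58, 58, 725]);
translate([239, 152, 627]) cube([957, 58, 98]);
translate([239, 789, 627]) cube([957, 58, 98]);
translate([181, 210, 627]) cube([58, 579, 98]);
translate([1196, 210, 627]) cube([58, 579, 98]);


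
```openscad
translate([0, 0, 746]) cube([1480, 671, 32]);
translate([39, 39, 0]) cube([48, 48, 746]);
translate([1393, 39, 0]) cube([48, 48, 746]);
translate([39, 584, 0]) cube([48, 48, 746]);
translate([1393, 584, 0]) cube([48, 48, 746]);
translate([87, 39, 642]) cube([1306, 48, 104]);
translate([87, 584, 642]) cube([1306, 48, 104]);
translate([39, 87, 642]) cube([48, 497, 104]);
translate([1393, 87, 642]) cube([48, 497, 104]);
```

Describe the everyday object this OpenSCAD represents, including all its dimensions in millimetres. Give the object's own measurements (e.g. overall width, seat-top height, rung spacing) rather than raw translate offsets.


A rectangular dining table. The top is 1480×671×32 mm with its upper surface at z = 778 mm. It stands on four 48×48 mm square legs, each inset 39 mm from the nearest pair of top edges, running from the floor to the underside of the top. Four apron rails, 48 mm thick and 104 mm tall, run between adjacent legs with their top edges flush with the underside of the top and their outer faces flush with the legs' outer faces.


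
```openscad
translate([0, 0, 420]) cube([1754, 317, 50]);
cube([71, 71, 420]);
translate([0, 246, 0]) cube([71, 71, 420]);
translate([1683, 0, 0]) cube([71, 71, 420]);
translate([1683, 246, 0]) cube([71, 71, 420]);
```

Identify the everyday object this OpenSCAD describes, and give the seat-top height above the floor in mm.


A bench. The seat-top height is 470 mm.

A long slab on four corner posts — a bench. The slab sits at z = 420 with thickness 50, so the top is 420 + 50 = 470 mm.


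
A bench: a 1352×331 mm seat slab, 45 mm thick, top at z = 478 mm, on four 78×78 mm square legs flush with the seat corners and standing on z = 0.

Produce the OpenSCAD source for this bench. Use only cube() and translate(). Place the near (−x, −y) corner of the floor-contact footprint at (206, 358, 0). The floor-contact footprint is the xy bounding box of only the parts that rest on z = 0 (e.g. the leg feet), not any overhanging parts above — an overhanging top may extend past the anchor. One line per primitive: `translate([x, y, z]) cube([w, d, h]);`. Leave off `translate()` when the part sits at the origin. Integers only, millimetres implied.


translate([206, 358, 433]) cube([1352, 331, 45]);
translate([206, 358, 0]) cube([78, 78, 433]);
translate([206, 611, 0]) cube([78, 78, 433]);
translate([1480, 358, 0]) cube([78, 78, 433]);
translate([1480, 611, 0]) cube([78, 78, 433]);


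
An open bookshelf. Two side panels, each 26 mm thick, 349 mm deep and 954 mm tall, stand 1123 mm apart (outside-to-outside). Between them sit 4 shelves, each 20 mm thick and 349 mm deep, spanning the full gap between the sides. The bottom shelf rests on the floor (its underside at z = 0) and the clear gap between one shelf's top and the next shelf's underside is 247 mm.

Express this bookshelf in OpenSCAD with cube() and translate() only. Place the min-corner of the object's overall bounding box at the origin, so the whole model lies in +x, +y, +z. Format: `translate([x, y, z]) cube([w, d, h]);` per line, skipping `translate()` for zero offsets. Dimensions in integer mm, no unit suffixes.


cube([26, 349, 954]);
translate([1097, 0, 0]) cube([26, 349, 954]);
translate([26, 0, 0]) cube([1071, 349, 20]);
translate([26, 0, 267]) cube([1071, 349, 20]);
translate([26, 0, 534]) cube([1071, 349, 20]);
translate([26, 0, 801]) cube([1071, 349, 20]);


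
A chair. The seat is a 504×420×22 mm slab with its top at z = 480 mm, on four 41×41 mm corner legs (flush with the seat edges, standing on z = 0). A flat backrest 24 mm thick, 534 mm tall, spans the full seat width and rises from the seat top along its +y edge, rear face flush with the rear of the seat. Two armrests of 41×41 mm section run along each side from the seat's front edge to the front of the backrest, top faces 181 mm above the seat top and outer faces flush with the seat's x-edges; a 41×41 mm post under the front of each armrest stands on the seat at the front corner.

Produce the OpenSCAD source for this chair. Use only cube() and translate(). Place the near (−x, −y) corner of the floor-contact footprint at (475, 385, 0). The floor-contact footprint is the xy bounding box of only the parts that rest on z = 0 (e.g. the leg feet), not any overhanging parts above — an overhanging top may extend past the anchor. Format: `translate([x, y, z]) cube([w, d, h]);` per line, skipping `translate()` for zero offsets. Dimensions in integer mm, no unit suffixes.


translate([475, 385, 458]) cube([504, 420, 22]);
translate([475, 385, 0]) cube([41, 41, 458]);
translate([938, 385, 0]) cube([41, 41, 458]);
translate([475, 764, 0]) cube([41, 41, 458]);
translate([938, 764, 0]) cube([41, 41, 458]);
translate([475, 781, 480]) cube([504, 24, 534]);
translate([475, 385, 620]) cube([41, 396, 41]);
translate([938, 385, 620]) cube([41, 396, 41]);
translate([475, 385, 480]) cube([41, 41, 140]);
translate([938, 385, 480]) cube([41, 41, 140]);


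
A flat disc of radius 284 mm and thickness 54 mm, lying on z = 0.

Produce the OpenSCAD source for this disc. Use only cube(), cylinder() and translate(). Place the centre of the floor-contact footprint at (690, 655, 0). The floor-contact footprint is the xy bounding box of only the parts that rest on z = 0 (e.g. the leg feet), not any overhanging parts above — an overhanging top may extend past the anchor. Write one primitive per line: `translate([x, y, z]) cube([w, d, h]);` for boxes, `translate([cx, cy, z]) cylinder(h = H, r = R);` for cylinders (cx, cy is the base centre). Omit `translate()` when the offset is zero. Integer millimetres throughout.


translate([690, 655, 0]) cylinder(h = 54, r = 284);


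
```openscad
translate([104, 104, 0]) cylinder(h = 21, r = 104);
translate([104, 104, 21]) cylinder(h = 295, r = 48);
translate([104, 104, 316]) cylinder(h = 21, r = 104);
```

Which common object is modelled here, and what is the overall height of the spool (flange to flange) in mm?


A spool. The overall height is 337 mm.

Three coaxial cylinders, large–small–large — a spool. Two 21 mm flanges and a 295 mm core give 21 + 295 + 21 = 337 mm.


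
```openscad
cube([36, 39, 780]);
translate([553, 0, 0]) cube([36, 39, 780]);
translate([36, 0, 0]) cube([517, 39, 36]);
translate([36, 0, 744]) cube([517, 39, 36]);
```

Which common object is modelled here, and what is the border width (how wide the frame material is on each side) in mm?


A picture frame. The border width is 36 mm.

Four thin pieces enclosing a rectangular opening — a picture frame. The two full-height stiles are 780 mm tall; the top rail sits at z = 744 and is 36 mm tall, so the border above the opening is 780 − 744 = 36 mm, matching the stile x-width.


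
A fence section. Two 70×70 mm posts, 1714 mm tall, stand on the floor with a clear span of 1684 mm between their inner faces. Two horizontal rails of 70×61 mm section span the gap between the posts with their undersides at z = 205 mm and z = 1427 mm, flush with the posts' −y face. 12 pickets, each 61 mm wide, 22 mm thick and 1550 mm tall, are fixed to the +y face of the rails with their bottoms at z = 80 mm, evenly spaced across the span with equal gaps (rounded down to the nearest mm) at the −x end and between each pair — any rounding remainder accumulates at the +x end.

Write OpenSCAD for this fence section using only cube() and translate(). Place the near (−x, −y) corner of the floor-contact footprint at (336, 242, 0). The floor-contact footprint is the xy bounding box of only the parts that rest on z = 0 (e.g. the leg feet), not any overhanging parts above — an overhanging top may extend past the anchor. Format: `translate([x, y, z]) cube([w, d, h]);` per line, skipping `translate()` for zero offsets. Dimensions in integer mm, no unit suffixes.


translate([336, 242, 0]) cube([70, 70, 1714]);
translate([2090, 242, 0]) cube([70, 70, 1714]);
translate([406, 242, 205]) cube([1684, 70, 61]);
translate([406, 242, 1427]) cube([1684, 70, 61]);
translate([479, 312, 80]) cube([61, 22, 1550]);
translate([613, 312, 80]) cube([61, 22, 1550]);
translate([747, 312, 80]) cube([61, 22, 1550]);
translate([881, 312, 80]) cube([61, 22, 1550]);
translate([1015, 312, 80]) cube([61, 22, 1550]);
translate([1149, 312, 80]) cube([61, 22, 1550]);
translate([1283, 312, 80]) cube([61, 22, 1550]);
translate([1417, 312, 80]) cube([61, 22, 1550]);
translate([1551, 312, 80]) cube([61, 22, 1550]);
translate([1685, 312, 80]) cube([61, 22, 1550]);
translate([1819, 312, 80]) cube([61, 22, 1550]);
translate([1953, 312, 80]) cube([61, 22, 1550]);


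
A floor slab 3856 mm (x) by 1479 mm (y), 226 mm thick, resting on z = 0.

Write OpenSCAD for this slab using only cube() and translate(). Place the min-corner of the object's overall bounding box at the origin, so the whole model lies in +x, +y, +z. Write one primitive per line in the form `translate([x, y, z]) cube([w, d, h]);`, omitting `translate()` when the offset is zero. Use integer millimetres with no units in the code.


cube([3856, 1479, 226]);


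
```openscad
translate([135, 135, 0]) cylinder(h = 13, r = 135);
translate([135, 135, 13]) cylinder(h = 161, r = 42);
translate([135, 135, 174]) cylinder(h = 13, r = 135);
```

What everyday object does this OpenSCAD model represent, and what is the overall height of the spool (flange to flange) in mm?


A spool. The overall height is 187 mm.

Three coaxial cylinders, large–small–large — a spool. Two 13 mm flanges and a 161 mm core give 13 + 161 + 13 = 187 mm.


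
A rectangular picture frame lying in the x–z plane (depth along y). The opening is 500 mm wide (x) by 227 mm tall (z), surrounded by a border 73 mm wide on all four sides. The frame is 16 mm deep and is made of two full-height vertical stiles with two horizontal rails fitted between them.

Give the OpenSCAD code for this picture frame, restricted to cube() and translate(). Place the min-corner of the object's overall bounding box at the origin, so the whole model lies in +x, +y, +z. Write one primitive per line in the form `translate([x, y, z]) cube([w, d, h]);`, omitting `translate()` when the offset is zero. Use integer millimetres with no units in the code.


cube([73, 16, 373]);
translate([573, 0, 0]) cube([73, 16, 373]);
translate([73, 0, 0]) cube([500, 16, 73]);
translate([73, 0, 300]) cube([500, 16, 73]);


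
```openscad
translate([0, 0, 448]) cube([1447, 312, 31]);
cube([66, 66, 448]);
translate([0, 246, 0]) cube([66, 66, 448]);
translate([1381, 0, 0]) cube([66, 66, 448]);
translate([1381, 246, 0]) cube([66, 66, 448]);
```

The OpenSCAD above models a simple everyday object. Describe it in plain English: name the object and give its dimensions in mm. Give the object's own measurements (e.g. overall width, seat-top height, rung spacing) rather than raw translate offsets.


A bench: a 1447×312 mm seat slab, 31 mm thick, top at z = 479 mm, on four 66×66 mm square legs flush with the seat corners and standing on z = 0.


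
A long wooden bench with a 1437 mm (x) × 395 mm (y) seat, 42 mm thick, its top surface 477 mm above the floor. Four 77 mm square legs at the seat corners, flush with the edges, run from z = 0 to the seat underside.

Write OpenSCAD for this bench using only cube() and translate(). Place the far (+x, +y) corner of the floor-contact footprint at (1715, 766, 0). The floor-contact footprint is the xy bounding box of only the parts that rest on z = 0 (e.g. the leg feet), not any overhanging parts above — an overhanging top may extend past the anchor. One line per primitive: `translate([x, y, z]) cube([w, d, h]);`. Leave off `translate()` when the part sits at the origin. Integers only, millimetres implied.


translate([278, 371, 435]) cube([1437, 395, 42]);
translate([278, 371, 0]) cube([77, 77, 435]);
translate([278, 689, 0]) cube([77, 77, 435]);
translate([1638, 371, 0]) cube([77, 77, 435]);
translate([1638, 689, 0]) cube([77, 77, 435]);


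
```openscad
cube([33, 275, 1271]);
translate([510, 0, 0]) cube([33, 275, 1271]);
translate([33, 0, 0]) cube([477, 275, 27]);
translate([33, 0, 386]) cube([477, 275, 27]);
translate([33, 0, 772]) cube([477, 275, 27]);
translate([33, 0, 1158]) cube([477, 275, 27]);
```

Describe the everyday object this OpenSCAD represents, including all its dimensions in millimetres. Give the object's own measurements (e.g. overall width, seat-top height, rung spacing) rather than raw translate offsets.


An open bookshelf. Two side panels, each 33 mm thick, 275 mm deep and 1271 mm tall, stand 543 mm apart (outside-to-outside). Between them sit 4 shelves, each 27 mm thick and 275 mm deep, spanning the full gap between the sides. The bottom shelf rests on the floor (its underside at z = 0) and the clear gap between one shelf's top and the next shelf's underside is 359 mm.


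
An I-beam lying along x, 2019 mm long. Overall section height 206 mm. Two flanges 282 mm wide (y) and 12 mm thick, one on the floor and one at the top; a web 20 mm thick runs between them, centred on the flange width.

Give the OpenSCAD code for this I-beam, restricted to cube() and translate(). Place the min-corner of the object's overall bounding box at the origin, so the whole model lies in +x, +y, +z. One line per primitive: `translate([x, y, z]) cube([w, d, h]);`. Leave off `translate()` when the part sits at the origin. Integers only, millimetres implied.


cube([2019, 282, 12]);
translate([0, 131, 12]) cube([2019, 20, 182]);
translate([0, 0, 194]) cube([2019, 282, 12]);


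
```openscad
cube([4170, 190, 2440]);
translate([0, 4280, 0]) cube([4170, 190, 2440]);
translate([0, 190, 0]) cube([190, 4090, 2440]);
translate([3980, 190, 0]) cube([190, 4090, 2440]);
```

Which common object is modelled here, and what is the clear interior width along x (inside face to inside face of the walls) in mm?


A house (or room) frame. The interior width is 3790 mm.

Four 2440 mm walls enclosing a rectangle with no floor or roof — a room or house frame. Outside width is 4170 mm and wall thickness is 190 mm, so the interior width is 4170 − 2 × 190 = 3790 mm.


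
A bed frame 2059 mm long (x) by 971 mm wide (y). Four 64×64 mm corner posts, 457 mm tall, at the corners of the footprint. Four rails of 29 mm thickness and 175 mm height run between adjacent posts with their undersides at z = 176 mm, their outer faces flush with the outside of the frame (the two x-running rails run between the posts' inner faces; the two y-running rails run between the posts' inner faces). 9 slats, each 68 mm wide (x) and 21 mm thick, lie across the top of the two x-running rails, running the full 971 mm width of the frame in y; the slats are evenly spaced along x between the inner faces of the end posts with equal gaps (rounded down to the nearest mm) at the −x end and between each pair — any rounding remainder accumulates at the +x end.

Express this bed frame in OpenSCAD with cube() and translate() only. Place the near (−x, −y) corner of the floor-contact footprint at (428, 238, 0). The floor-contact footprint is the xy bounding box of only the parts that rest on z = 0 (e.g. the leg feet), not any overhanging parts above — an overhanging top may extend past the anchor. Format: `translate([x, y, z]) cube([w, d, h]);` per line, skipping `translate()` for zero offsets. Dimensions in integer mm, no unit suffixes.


translate([428, 238, 0]) cube([64, 64, 457]);
translate([428, 1145, 0]) cube([64, 64, 457]);
translate([2423, 238, 0]) cube([64, 64, 457]);
translate([2423, 1145, 0]) cube([64, 64, 457]);
translate([492, 238, 176]) cube([1931, 29, 175]);
translate([492, 1180, 176]) cube([1931, 29, 175]);
translate([428, 302, 176]) cube([29, 843, 175]);
translate([2458, 302, 176]) cube([29, 843, 175]);
translate([623, 238, 351]) cube([68, 971, 21]);
translate([822, 238, 351]) cube([68, 971, 21]);
translate([1021, 238, 351]) cube([68, 971, 21]);
translate([1220, 238, 351]) cube([68, 971, 21]);
translate([1419, 238, 351]) cube([68, 971, 21]);
translate([1618, 238, 351]) cube([68, 971, 21]);
translate([1817, 238, 351]) cube([68, 971, 21]);
translate([2016, 238, 351]) cube([68, 971, 21]);
translate([2215, 238, 351]) cube([68, 971, 21]);


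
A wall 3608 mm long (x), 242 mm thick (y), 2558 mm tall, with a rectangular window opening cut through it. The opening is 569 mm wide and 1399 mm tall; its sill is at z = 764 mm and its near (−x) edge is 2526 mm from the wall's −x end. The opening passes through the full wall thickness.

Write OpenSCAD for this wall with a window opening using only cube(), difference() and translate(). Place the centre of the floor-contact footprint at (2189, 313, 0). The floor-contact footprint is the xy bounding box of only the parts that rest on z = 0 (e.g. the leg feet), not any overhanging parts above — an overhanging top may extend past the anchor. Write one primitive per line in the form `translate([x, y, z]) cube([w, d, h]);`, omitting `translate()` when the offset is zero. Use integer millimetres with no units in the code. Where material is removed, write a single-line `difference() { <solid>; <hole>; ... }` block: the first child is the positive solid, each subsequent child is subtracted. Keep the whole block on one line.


difference() { translate([385, 192, 0]) cube([3608, 242, 2558]); translate([2911, 192, 764]) cube([569, 242, 1399]); }


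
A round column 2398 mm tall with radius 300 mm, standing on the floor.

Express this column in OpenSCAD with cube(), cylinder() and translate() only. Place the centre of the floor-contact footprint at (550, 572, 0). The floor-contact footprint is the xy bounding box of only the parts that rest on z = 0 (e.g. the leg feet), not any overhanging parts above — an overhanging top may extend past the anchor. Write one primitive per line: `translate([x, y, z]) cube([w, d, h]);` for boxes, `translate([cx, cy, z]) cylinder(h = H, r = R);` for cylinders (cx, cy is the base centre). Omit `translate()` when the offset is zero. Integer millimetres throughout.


translate([550, 572, 0]) cylinder(h = 2398, r = 300);


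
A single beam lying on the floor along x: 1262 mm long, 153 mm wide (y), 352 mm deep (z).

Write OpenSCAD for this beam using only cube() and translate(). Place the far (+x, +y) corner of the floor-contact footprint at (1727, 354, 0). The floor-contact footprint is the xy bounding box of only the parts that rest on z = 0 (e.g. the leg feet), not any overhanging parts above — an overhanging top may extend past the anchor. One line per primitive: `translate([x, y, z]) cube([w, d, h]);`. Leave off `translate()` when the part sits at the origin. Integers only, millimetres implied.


translate([465, 201, 0]) cube([1262, 153, 352]);
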